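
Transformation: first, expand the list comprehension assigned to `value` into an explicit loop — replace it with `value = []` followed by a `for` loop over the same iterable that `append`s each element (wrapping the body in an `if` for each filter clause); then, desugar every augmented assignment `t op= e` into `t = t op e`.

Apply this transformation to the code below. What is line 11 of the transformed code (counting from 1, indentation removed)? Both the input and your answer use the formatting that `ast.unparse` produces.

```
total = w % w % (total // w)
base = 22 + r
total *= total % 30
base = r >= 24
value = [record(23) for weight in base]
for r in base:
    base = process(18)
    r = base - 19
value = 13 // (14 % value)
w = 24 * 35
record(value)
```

value = 13 // (14 % value)

Transformed code:
total = w % w % (total // w)
base = 22 + r
total = total * (total % 30)
base = r >= 24
value = []
for weight in base:
    value.append(record(23))
for r in base:
    base = process(18)
    r = base - 19
value = 13 // (14 % value)
w = 24 * 35
record(value)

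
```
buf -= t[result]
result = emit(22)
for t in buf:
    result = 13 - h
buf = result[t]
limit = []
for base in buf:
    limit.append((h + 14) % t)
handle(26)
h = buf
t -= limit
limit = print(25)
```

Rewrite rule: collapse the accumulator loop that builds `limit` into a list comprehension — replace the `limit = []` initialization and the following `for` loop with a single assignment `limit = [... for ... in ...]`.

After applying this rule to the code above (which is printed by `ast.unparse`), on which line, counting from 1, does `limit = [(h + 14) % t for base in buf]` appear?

6

Transformed code:
buf -= t[result]
result = emit(22)
for t in buf:
    result = 13 - h
buf = result[t]
limit = [(h + 14) % t for base in buf]
handle(26)
h = buf
t -= limit
limit = print(25)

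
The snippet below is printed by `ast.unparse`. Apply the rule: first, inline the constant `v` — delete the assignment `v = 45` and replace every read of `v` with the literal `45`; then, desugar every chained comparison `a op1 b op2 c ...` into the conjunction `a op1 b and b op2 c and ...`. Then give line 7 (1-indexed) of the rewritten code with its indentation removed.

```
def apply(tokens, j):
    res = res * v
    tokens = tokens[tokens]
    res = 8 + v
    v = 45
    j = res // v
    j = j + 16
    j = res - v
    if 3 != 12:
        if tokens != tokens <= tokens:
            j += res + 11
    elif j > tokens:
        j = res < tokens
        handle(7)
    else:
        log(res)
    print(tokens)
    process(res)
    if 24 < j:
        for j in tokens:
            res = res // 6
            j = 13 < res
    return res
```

j = res - 45

Transformed code:
def apply(tokens, j):
    res = res * 45
    tokens = tokens[tokens]
    res = 8 + 45
    j = res // 45
    j = j + 16
    j = res - 45
    if 3 != 12:
        if tokens != tokens and tokens <= tokens:
            j += res + 11
    elif j > tokens:
        j = res < tokens
        handle(7)
    else:
        log(res)
    print(tokens)
    process(res)
    if 24 < j:
        for j in tokens:
            res = res // 6
            j = 13 < res
    return res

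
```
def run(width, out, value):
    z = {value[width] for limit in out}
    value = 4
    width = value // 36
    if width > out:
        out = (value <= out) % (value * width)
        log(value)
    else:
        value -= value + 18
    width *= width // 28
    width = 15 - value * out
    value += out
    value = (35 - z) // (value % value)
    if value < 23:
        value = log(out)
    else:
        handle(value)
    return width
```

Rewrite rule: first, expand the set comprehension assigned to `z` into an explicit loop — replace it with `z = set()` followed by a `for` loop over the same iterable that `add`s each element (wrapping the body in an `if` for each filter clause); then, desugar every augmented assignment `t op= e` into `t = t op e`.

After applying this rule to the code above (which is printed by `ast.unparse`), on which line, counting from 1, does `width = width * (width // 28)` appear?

Transformed code:
def run(width, out, value):
    z = set()
    for limit in out:
        z.add(value[width])
    value = 4
    width = value // 36
    if width > out:
        out = (value <= out) % (value * width)
        log(value)
    else:
        value = value - (value + 18)
    width = width * (width // 28)
    width = 15 - value * out
    value = value + out
    value = (35 - z) // (value % value)
    if value < 23:
        value = log(out)
    else:
        handle(value)
    return width

12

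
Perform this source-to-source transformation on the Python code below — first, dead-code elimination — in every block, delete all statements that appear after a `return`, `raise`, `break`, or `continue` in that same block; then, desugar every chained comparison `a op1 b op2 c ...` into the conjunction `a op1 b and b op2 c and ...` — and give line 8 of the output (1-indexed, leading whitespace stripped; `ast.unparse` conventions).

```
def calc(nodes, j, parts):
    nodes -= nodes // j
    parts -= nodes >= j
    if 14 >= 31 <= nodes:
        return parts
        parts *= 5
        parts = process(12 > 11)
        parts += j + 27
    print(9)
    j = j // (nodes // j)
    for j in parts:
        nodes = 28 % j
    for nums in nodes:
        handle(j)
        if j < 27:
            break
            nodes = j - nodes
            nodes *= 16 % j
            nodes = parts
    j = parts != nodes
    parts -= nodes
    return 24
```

Transformed code:
def calc(nodes, j, parts):
    nodes -= nodes // j
    parts -= nodes >= j
    if 14 >= 31 and 31 <= nodes:
        return parts
    print(9)
    j = j // (nodes // j)
    for j in parts:
        nodes = 28 % j
    for nums in nodes:
        handle(j)
        if j < 27:
            break
    j = parts != nodes
    parts -= nodes
    return 24

for j in parts:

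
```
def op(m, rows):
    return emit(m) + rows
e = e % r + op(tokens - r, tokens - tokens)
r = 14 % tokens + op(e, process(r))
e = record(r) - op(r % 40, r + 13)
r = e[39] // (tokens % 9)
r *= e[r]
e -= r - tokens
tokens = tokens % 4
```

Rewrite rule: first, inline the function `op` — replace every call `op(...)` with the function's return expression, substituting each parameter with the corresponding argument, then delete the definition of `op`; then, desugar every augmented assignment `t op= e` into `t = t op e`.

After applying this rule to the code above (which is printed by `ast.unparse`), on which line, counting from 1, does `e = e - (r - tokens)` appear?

6

Transformed code:
e = e % r + (emit(tokens - r) + (tokens - tokens))
r = 14 % tokens + (emit(e) + process(r))
e = record(r) - (emit(r % 40) + (r + 13))
r = e[39] // (tokens % 9)
r = r * e[r]
e = e - (r - tokens)
tokens = tokens % 4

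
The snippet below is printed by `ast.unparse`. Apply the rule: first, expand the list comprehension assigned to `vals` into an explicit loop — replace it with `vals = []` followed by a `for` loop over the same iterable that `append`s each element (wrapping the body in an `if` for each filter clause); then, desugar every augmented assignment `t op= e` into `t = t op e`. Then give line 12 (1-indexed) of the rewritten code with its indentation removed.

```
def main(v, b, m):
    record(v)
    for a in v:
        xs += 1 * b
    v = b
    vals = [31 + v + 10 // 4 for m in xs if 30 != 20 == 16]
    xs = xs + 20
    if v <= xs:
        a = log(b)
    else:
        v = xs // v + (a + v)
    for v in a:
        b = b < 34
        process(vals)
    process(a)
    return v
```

Transformed code:
def main(v, b, m):
    record(v)
    for a in v:
        xs = xs + 1 * b
    v = b
    vals = []
    for m in xs:
        if 30 != 20 == 16:
            vals.append(31 + v + 10 // 4)
    xs = xs + 20
    if v <= xs:
        a = log(b)
    else:
        v = xs // v + (a + v)
    for v in a:
        b = b < 34
        process(vals)
    process(a)
    return v

a = log(b)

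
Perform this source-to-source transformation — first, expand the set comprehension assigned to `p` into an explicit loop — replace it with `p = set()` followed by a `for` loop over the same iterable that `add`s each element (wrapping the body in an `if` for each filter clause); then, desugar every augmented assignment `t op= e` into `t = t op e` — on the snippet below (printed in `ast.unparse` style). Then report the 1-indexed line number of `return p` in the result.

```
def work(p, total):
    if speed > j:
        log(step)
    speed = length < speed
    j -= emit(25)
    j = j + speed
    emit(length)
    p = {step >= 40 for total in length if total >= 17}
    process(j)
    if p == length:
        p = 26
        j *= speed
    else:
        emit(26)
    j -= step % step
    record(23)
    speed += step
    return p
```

21

Transformed code:
def work(p, total):
    if speed > j:
        log(step)
    speed = length < speed
    j = j - emit(25)
    j = j + speed
    emit(length)
    p = set()
    for total in length:
        if total >= 17:
            p.add(step >= 40)
    process(j)
    if p == length:
        p = 26
        j = j * speed
    else:
        emit(26)
    j = j - step % step
    record(23)
    speed = speed + step
    return p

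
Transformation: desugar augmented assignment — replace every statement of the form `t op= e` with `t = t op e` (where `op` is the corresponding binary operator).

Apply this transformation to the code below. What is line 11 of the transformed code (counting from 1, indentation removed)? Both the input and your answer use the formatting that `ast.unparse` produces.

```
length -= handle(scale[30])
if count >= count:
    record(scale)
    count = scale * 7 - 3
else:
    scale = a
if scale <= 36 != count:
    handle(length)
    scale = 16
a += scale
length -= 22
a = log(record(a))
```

Transformed code:
length = length - handle(scale[30])
if count >= count:
    record(scale)
    count = scale * 7 - 3
else:
    scale = a
if scale <= 36 != count:
    handle(length)
    scale = 16
a = a + scale
length = length - 22
a = log(record(a))

length = length - 22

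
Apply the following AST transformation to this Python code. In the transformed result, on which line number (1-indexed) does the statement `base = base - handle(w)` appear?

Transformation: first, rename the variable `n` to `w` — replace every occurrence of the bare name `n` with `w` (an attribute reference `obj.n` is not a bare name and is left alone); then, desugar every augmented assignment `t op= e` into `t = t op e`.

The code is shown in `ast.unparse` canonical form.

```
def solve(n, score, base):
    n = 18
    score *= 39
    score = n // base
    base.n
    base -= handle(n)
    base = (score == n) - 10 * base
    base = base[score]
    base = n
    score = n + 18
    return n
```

6

Transformed code:
def solve(w, score, base):
    w = 18
    score = score * 39
    score = w // base
    base.n
    base = base - handle(w)
    base = (score == w) - 10 * base
    base = base[score]
    base = w
    score = w + 18
    return w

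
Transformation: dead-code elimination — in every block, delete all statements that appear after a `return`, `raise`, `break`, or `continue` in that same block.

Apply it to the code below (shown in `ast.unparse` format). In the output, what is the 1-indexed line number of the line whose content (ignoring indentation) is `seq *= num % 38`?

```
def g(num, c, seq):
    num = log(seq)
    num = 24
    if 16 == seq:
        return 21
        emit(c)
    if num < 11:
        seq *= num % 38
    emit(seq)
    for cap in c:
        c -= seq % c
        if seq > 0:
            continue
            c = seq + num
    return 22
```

Transformed code:
def g(num, c, seq):
    num = log(seq)
    num = 24
    if 16 == seq:
        return 21
    if num < 11:
        seq *= num % 38
    emit(seq)
    for cap in c:
        c -= seq % c
        if seq > 0:
            continue
    return 22

7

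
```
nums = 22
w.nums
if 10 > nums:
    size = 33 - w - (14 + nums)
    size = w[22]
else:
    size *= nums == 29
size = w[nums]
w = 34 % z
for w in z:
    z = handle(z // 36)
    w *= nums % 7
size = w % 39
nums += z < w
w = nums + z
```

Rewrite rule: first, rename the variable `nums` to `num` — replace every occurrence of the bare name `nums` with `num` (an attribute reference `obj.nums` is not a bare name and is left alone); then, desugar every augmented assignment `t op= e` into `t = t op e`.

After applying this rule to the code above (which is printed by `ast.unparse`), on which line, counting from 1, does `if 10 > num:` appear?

3

Transformed code:
num = 22
w.nums
if 10 > num:
    size = 33 - w - (14 + num)
    size = w[22]
else:
    size = size * (num == 29)
size = w[num]
w = 34 % z
for w in z:
    z = handle(z // 36)
    w = w * (num % 7)
size = w % 39
num = num + (z < w)
w = num + z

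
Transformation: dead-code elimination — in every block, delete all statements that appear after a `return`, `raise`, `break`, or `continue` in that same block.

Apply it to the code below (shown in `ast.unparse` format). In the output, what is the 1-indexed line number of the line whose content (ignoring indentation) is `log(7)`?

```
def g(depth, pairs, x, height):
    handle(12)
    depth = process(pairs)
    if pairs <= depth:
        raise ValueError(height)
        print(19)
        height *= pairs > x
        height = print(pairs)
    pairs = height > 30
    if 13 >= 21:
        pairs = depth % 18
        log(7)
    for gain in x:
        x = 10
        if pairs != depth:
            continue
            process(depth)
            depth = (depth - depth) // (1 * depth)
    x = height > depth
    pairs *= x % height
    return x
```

Transformed code:
def g(depth, pairs, x, height):
    handle(12)
    depth = process(pairs)
    if pairs <= depth:
        raise ValueError(height)
    pairs = height > 30
    if 13 >= 21:
        pairs = depth % 18
        log(7)
    for gain in x:
        x = 10
        if pairs != depth:
            continue
    x = height > depth
    pairs *= x % height
    return x

9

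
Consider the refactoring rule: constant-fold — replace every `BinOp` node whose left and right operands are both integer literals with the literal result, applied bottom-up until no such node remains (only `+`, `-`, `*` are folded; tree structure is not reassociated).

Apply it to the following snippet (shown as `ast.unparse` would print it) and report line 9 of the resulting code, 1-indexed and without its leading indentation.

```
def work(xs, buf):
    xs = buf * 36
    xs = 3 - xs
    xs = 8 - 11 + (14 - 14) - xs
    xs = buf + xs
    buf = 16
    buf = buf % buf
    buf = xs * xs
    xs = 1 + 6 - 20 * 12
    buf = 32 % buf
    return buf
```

Transformed code:
def work(xs, buf):
    xs = buf * 36
    xs = 3 - xs
    xs = -3 - xs
    xs = buf + xs
    buf = 16
    buf = buf % buf
    buf = xs * xs
    xs = -233
    buf = 32 % buf
    return buf

xs = -233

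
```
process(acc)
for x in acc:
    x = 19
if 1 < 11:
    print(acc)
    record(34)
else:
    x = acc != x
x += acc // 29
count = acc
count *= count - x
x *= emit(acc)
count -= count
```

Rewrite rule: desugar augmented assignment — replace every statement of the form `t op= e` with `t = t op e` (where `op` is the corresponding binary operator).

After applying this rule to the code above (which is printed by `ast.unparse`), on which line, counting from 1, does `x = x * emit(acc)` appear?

12

Transformed code:
process(acc)
for x in acc:
    x = 19
if 1 < 11:
    print(acc)
    record(34)
else:
    x = acc != x
x = x + acc // 29
count = acc
count = count * (count - x)
x = x * emit(acc)
count = count - count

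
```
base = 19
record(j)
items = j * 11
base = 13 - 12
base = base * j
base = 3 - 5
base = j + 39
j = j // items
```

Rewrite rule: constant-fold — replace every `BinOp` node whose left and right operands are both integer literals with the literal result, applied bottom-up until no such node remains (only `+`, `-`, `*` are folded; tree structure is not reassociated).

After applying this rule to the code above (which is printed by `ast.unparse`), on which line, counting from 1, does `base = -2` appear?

Transformed code:
base = 19
record(j)
items = j * 11
base = 1
base = base * j
base = -2
base = j + 39
j = j // items

6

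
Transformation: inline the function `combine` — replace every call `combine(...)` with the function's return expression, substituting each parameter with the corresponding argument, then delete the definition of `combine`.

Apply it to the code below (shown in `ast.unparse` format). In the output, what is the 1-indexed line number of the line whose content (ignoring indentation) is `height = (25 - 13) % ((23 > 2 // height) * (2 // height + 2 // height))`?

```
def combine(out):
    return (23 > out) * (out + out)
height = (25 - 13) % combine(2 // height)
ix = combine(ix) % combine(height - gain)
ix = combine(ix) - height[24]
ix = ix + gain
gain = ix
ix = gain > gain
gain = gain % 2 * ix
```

1

Transformed code:
height = (25 - 13) % ((23 > 2 // height) * (2 // height + 2 // height))
ix = (23 > ix) * (ix + ix) % ((23 > height - gain) * (height - gain + (height - gain)))
ix = (23 > ix) * (ix + ix) - height[24]
ix = ix + gain
gain = ix
ix = gain > gain
gain = gain % 2 * ix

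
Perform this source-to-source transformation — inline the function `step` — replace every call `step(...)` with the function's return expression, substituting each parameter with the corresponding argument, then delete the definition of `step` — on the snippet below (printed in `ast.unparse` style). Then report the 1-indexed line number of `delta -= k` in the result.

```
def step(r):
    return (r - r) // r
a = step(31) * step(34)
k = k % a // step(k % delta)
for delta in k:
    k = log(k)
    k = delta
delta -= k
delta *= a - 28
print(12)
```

6

Transformed code:
a = (31 - 31) // 31 * ((34 - 34) // 34)
k = k % a // ((k % delta - k % delta) // (k % delta))
for delta in k:
    k = log(k)
    k = delta
delta -= k
delta *= a - 28
print(12)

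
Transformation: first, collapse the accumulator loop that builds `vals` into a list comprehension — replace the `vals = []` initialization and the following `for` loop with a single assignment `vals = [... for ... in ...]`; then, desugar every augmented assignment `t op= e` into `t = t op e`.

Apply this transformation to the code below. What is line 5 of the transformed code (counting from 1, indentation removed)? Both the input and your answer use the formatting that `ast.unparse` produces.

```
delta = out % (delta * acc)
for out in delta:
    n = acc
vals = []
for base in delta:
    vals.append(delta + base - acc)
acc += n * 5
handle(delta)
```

Transformed code:
delta = out % (delta * acc)
for out in delta:
    n = acc
vals = [delta + base - acc for base in delta]
acc = acc + n * 5
handle(delta)

acc = acc + n * 5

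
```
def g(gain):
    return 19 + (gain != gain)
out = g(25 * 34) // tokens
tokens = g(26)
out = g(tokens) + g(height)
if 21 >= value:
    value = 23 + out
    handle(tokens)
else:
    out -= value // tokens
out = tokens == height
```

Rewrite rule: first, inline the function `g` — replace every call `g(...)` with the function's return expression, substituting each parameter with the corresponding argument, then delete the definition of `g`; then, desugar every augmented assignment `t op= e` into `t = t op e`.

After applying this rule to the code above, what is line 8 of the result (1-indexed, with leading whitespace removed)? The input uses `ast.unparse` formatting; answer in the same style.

out = out - value // tokens

Transformed code:
out = (19 + (25 * 34 != 25 * 34)) // tokens
tokens = 19 + (26 != 26)
out = 19 + (tokens != tokens) + (19 + (height != height))
if 21 >= value:
    value = 23 + out
    handle(tokens)
else:
    out = out - value // tokens
out = tokens == height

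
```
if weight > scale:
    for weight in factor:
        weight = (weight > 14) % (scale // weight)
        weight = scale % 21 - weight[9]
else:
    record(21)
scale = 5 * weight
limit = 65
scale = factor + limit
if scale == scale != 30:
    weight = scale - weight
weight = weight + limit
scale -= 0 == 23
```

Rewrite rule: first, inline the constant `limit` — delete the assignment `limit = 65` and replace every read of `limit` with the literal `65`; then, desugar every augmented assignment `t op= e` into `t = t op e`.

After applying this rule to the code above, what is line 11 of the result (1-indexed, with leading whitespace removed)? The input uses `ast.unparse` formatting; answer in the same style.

Transformed code:
if weight > scale:
    for weight in factor:
        weight = (weight > 14) % (scale // weight)
        weight = scale % 21 - weight[9]
else:
    record(21)
scale = 5 * weight
scale = factor + 65
if scale == scale != 30:
    weight = scale - weight
weight = weight + 65
scale = scale - (0 == 23)

weight = weight + 65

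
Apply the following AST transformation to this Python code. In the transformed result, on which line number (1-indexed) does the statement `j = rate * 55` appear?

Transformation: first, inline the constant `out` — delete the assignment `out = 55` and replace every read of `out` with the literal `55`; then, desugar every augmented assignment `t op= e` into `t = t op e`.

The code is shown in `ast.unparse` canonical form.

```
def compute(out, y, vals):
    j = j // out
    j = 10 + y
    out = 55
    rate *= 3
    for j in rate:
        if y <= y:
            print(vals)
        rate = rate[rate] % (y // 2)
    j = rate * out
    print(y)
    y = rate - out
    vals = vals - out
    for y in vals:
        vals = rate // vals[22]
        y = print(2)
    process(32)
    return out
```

Transformed code:
def compute(out, y, vals):
    j = j // 55
    j = 10 + y
    rate = rate * 3
    for j in rate:
        if y <= y:
            print(vals)
        rate = rate[rate] % (y // 2)
    j = rate * 55
    print(y)
    y = rate - 55
    vals = vals - 55
    for y in vals:
        vals = rate // vals[22]
        y = print(2)
    process(32)
    return 55

9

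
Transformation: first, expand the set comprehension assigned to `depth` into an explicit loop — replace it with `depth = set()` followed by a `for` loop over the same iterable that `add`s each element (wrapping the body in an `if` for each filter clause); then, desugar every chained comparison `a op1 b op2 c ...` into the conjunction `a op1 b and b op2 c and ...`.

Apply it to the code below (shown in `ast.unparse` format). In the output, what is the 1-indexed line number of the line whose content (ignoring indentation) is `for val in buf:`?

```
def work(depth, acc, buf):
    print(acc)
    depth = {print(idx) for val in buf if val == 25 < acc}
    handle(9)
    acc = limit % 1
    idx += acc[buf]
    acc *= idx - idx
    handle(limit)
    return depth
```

4

Transformed code:
def work(depth, acc, buf):
    print(acc)
    depth = set()
    for val in buf:
        if val == 25 and 25 < acc:
            depth.add(print(idx))
    handle(9)
    acc = limit % 1
    idx += acc[buf]
    acc *= idx - idx
    handle(limit)
    return depth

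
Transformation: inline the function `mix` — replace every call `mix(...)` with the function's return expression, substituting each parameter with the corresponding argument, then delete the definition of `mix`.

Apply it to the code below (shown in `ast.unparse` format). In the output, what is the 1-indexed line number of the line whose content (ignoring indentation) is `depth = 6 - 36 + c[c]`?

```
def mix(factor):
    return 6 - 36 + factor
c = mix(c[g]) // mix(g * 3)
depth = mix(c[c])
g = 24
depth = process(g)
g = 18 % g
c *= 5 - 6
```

2

Transformed code:
c = (6 - 36 + c[g]) // (6 - 36 + g * 3)
depth = 6 - 36 + c[c]
g = 24
depth = process(g)
g = 18 % g
c *= 5 - 6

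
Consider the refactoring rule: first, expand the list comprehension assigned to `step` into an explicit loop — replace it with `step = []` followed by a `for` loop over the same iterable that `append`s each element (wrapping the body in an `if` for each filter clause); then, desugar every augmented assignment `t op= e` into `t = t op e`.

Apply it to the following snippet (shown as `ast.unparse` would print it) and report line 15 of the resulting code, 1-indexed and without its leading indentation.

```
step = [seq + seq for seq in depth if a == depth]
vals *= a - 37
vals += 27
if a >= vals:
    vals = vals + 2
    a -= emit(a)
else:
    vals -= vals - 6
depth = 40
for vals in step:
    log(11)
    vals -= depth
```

vals = vals - depth

Transformed code:
step = []
for seq in depth:
    if a == depth:
        step.append(seq + seq)
vals = vals * (a - 37)
vals = vals + 27
if a >= vals:
    vals = vals + 2
    a = a - emit(a)
else:
    vals = vals - (vals - 6)
depth = 40
for vals in step:
    log(11)
    vals = vals - depth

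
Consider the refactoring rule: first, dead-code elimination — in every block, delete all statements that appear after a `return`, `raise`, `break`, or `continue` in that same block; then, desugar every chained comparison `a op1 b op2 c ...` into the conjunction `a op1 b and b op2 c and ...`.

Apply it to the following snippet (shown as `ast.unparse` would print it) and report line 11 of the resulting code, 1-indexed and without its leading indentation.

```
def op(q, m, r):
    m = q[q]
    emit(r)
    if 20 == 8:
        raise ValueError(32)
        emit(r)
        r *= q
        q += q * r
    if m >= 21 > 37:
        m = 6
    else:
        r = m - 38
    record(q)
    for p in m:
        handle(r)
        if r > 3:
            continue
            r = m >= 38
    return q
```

Transformed code:
def op(q, m, r):
    m = q[q]
    emit(r)
    if 20 == 8:
        raise ValueError(32)
    if m >= 21 and 21 > 37:
        m = 6
    else:
        r = m - 38
    record(q)
    for p in m:
        handle(r)
        if r > 3:
            continue
    return q

for p in m:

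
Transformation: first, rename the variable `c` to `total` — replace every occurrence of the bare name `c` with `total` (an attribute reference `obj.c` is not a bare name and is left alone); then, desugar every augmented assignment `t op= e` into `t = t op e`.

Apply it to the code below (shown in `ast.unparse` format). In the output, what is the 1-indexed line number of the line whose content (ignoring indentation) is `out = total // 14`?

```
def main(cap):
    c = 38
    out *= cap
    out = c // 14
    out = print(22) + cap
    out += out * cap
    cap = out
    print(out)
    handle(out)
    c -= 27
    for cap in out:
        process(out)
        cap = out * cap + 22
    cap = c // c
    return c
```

Transformed code:
def main(cap):
    total = 38
    out = out * cap
    out = total // 14
    out = print(22) + cap
    out = out + out * cap
    cap = out
    print(out)
    handle(out)
    total = total - 27
    for cap in out:
        process(out)
        cap = out * cap + 22
    cap = total // total
    return total

4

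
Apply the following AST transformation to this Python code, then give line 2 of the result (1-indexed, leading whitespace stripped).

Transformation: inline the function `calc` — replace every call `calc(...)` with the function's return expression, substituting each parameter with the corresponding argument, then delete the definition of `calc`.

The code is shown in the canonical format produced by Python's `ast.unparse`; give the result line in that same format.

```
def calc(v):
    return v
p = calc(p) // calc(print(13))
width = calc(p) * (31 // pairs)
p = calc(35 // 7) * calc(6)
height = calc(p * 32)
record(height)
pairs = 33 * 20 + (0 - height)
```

Transformed code:
p = p // print(13)
width = p * (31 // pairs)
p = 35 // 7 * 6
height = p * 32
record(height)
pairs = 33 * 20 + (0 - height)

width = p * (31 // pairs)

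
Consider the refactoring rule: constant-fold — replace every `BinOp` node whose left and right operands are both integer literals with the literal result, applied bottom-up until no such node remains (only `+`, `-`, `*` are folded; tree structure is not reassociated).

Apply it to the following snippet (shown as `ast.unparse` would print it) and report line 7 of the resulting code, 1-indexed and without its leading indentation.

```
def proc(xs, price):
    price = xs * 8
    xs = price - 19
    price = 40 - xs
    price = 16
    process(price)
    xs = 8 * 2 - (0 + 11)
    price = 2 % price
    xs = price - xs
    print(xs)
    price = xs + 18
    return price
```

Transformed code:
def proc(xs, price):
    price = xs * 8
    xs = price - 19
    price = 40 - xs
    price = 16
    process(price)
    xs = 5
    price = 2 % price
    xs = price - xs
    print(xs)
    price = xs + 18
    return price

xs = 5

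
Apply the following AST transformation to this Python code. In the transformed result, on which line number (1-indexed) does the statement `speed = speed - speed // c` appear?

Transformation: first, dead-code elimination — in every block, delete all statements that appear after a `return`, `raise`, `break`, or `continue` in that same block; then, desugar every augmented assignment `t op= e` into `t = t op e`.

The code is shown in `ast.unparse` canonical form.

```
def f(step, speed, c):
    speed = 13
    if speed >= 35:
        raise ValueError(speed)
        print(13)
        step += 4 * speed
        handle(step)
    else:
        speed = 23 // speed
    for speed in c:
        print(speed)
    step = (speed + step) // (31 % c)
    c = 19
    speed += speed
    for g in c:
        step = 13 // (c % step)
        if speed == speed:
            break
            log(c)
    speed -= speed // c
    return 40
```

Transformed code:
def f(step, speed, c):
    speed = 13
    if speed >= 35:
        raise ValueError(speed)
    else:
        speed = 23 // speed
    for speed in c:
        print(speed)
    step = (speed + step) // (31 % c)
    c = 19
    speed = speed + speed
    for g in c:
        step = 13 // (c % step)
        if speed == speed:
            break
    speed = speed - speed // c
    return 40

16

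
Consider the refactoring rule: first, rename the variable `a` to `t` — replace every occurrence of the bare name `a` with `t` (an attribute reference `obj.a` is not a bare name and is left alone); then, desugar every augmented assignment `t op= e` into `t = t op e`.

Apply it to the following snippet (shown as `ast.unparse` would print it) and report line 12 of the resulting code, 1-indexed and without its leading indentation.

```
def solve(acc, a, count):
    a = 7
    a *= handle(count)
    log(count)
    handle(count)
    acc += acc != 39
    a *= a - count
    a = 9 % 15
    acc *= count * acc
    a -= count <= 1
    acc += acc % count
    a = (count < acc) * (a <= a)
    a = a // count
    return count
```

t = (count < acc) * (t <= t)

Transformed code:
def solve(acc, t, count):
    t = 7
    t = t * handle(count)
    log(count)
    handle(count)
    acc = acc + (acc != 39)
    t = t * (t - count)
    t = 9 % 15
    acc = acc * (count * acc)
    t = t - (count <= 1)
    acc = acc + acc % count
    t = (count < acc) * (t <= t)
    t = t // count
    return count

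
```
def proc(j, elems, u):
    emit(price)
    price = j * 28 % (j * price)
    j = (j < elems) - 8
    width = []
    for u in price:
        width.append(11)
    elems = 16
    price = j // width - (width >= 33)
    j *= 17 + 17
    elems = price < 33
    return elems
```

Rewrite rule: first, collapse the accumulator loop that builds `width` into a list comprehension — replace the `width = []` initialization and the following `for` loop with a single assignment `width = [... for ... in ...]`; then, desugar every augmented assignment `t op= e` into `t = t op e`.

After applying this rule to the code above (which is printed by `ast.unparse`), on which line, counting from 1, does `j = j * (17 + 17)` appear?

8

Transformed code:
def proc(j, elems, u):
    emit(price)
    price = j * 28 % (j * price)
    j = (j < elems) - 8
    width = [11 for u in price]
    elems = 16
    price = j // width - (width >= 33)
    j = j * (17 + 17)
    elems = price < 33
    return elems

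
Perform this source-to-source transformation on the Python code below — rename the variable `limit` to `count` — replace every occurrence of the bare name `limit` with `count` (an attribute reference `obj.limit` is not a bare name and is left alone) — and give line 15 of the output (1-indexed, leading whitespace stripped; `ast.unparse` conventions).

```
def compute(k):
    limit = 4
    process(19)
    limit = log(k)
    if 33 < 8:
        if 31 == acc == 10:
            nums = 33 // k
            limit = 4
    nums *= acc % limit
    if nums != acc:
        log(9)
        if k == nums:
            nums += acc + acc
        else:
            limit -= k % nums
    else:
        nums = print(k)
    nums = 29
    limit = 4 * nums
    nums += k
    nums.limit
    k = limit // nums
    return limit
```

count -= k % nums

Transformed code:
def compute(k):
    count = 4
    process(19)
    count = log(k)
    if 33 < 8:
        if 31 == acc == 10:
            nums = 33 // k
            count = 4
    nums *= acc % count
    if nums != acc:
        log(9)
        if k == nums:
            nums += acc + acc
        else:
            count -= k % nums
    else:
        nums = print(k)
    nums = 29
    count = 4 * nums
    nums += k
    nums.limit
    k = count // nums
    return count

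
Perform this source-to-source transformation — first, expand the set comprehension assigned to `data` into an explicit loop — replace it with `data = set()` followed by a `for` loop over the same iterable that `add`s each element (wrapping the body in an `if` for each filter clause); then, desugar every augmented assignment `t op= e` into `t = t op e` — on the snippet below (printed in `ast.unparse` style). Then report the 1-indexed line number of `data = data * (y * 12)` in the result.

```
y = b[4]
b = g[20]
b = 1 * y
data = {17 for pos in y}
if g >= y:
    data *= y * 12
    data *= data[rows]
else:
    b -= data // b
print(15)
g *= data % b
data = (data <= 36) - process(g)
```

8

Transformed code:
y = b[4]
b = g[20]
b = 1 * y
data = set()
for pos in y:
    data.add(17)
if g >= y:
    data = data * (y * 12)
    data = data * data[rows]
else:
    b = b - data // b
print(15)
g = g * (data % b)
data = (data <= 36) - process(g)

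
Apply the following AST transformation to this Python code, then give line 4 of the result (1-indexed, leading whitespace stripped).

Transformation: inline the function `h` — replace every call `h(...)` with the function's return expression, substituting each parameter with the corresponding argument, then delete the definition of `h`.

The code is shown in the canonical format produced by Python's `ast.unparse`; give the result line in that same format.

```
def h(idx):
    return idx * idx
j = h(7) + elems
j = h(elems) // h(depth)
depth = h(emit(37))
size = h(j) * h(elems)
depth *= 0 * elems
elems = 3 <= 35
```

size = j * j * (elems * elems)

Transformed code:
j = 7 * 7 + elems
j = elems * elems // (depth * depth)
depth = emit(37) * emit(37)
size = j * j * (elems * elems)
depth *= 0 * elems
elems = 3 <= 35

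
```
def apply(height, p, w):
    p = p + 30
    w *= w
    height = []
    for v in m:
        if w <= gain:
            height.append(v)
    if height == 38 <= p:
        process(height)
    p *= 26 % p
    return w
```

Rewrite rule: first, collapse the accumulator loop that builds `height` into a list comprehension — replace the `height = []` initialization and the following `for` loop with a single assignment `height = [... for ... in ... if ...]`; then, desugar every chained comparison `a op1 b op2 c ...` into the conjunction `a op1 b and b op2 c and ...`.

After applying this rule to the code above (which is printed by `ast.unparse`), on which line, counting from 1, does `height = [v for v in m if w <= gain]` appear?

4

Transformed code:
def apply(height, p, w):
    p = p + 30
    w *= w
    height = [v for v in m if w <= gain]
    if height == 38 and 38 <= p:
        process(height)
    p *= 26 % p
    return w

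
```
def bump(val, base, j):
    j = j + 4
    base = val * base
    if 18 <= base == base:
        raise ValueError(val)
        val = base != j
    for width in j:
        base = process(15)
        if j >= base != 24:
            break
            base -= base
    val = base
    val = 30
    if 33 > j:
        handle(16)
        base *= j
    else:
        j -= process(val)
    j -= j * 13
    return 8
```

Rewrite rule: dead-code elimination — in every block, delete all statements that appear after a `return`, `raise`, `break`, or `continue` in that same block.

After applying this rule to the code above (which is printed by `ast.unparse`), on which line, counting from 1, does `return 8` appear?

Transformed code:
def bump(val, base, j):
    j = j + 4
    base = val * base
    if 18 <= base == base:
        raise ValueError(val)
    for width in j:
        base = process(15)
        if j >= base != 24:
            break
    val = base
    val = 30
    if 33 > j:
        handle(16)
        base *= j
    else:
        j -= process(val)
    j -= j * 13
    return 8

18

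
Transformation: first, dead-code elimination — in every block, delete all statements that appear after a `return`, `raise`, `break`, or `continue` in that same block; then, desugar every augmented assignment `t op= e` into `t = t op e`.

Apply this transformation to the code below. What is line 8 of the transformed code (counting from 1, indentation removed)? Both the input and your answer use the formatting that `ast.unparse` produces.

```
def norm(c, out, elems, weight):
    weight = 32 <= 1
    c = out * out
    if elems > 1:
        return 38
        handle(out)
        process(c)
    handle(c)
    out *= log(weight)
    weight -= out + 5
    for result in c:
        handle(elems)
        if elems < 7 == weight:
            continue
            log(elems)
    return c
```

Transformed code:
def norm(c, out, elems, weight):
    weight = 32 <= 1
    c = out * out
    if elems > 1:
        return 38
    handle(c)
    out = out * log(weight)
    weight = weight - (out + 5)
    for result in c:
        handle(elems)
        if elems < 7 == weight:
            continue
    return c

weight = weight - (out + 5)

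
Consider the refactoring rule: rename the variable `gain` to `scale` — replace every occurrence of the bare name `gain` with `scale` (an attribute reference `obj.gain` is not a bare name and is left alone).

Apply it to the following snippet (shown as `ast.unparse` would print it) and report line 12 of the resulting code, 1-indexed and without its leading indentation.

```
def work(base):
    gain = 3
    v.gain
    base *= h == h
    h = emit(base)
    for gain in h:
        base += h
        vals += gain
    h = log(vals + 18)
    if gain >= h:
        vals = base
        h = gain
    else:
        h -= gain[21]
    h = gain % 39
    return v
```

h = scale

Transformed code:
def work(base):
    scale = 3
    v.gain
    base *= h == h
    h = emit(base)
    for scale in h:
        base += h
        vals += scale
    h = log(vals + 18)
    if scale >= h:
        vals = base
        h = scale
    else:
        h -= scale[21]
    h = scale % 39
    return v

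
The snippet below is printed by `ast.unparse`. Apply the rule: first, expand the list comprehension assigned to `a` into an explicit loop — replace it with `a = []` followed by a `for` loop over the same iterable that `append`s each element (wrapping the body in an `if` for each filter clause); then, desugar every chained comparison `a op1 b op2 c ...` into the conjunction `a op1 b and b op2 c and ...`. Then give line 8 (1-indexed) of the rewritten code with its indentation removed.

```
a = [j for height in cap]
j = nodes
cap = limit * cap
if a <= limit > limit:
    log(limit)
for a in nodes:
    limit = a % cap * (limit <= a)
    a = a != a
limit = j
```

for a in nodes:

Transformed code:
a = []
for height in cap:
    a.append(j)
j = nodes
cap = limit * cap
if a <= limit and limit > limit:
    log(limit)
for a in nodes:
    limit = a % cap * (limit <= a)
    a = a != a
limit = j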